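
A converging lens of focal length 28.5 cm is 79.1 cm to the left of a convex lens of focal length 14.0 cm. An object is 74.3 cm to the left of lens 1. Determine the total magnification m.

Lens 1: 1/d_i1 = 1/(28.5) − 1/(74.3) = 0.02163, so d_i1 = 46.23 cm; m₁ = −d_i1/d_o1 = -0.6222.
d_o2 = 79.1 − (46.23) = 32.87 cm.
Lens 2: 1/d_i2 = 1/(14.0) − 1/(32.87) = 0.04101, so d_i2 = 24.39 cm; m₂ = −d_i2/d_o2 = -0.7419.
m = m₁·m₂ = (-0.6222)(-0.7419) = +0.462.

m = +0.462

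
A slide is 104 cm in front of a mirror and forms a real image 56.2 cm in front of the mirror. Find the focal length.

Real image ⇒ d_i = +56.2 cm.
1/f = 1/d_o + 1/d_i = 1/(104) + 1/(56.2) = 0.02741, so f = 36.5 cm.
Since f is positive, the mirror is concave.

f = 36.5 cm (concave)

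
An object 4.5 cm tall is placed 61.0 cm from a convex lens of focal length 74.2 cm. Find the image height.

25.3 cm

1/d_i = 1/f − 1/d_o = 1/(74.20) − 1/(61.0) = -0.002916, so d_i = -342.9 cm.
m = −d_i/d_o = +5.621.
|h_i| = |m|·h_o = 5.621 × 4.5 = 25.3 cm. The image is virtual, upright and enlarged, on the same side as the object.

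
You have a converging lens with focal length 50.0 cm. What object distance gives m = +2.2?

27.3 cm

m = −d_i/d_o ⇒ d_i = −m·d_o.
1/f = 1/d_o + 1/d_i = 1/d_o − 1/(m·d_o) = (1 − 1/m)/d_o, so d_o = f(1 − 1/m) = (50.00)(1 − 1/(+2.2)) = 27.3 cm.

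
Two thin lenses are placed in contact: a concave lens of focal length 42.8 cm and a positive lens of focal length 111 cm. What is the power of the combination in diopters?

P₁ = 1/f₁ = 1/(-0.428 m) = -2.336 D; P₂ = 1/f₂ = 1/(1.11 m) = +0.9009 D.
For thin lenses in contact, P = P₁ + P₂ = (-2.336) + (+0.9009) = -1.44 D.

P = -1.44 D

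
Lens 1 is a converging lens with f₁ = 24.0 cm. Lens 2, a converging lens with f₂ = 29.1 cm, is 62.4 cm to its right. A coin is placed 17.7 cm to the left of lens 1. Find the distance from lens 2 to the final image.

Lens 1: 1/d_i1 = 1/f₁ − 1/d_o1 = 1/(24.0) − 1/(17.7) = -0.01483, so d_i1 = -67.43 cm.
The intermediate image is 67.43 cm to the left of lens 1 (virtual), which is 62.4 − (-67.43) = 129.8 cm to the left of lens 2, so d_o2 = +129.8 cm.
Lens 2: 1/d_i2 = 1/f₂ − 1/d_o2 = 1/(29.1) − 1/(129.8) = 0.02666, so d_i2 = 37.5 cm.
The final image is real, 37.5 cm to the right of lens 2 (overall magnification ≈ -1.1).

37.5 cm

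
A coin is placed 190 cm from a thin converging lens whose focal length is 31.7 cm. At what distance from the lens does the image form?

38.0 cm

Thin-lens equation: 1/q = 1/f − 1/p = 1/(31.70) − 1/(190) = 0.03155 − 0.005263 = 0.02628, so q = 38.0 cm.
The image is real, inverted and reduced, on the far side of the lens.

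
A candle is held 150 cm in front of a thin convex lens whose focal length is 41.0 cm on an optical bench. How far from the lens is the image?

56.4 cm

Thin-lens equation: 1/s_i = 1/f − 1/s_o = 1/(41.00) − 1/(150) = 0.02439 − 0.006667 = 0.01772, so s_i = 56.4 cm.
The image is real, inverted and reduced, on the far side of the lens.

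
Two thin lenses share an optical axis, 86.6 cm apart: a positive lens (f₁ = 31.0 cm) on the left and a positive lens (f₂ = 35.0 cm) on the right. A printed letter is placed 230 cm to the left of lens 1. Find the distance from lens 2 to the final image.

Lens 1: 1/d_i1 = 1/f₁ − 1/d_o1 = 1/(31.0) − 1/(230) = 0.02791, so d_i1 = 35.83 cm.
The intermediate image is 35.83 cm to the right of lens 1, which is 86.6 − (35.83) = 50.77 cm to the left of lens 2, so d_o2 = +50.77 cm.
Lens 2: 1/d_i2 = 1/f₂ − 1/d_o2 = 1/(35.0) − 1/(50.77) = 0.008875, so d_i2 = 113 cm.
The final image is real, 113 cm to the right of lens 2 (overall magnification ≈ 0.35).

113 cm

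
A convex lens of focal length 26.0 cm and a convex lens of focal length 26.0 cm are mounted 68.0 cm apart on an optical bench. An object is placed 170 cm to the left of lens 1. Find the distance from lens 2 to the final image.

85.8 cm

Lens 1: 1/d_i1 = 1/f₁ − 1/d_o1 = 1/(26.0) − 1/(170) = 0.03258, so d_i1 = 30.69 cm.
The intermediate image is 30.69 cm to the right of lens 1, which is 68.0 − (30.69) = 37.31 cm to the left of lens 2, so d_o2 = +37.31 cm.
Lens 2: 1/d_i2 = 1/f₂ − 1/d_o2 = 1/(26.0) − 1/(37.31) = 0.01166, so d_i2 = 85.8 cm.
The final image is real, 85.8 cm to the right of lens 2 (overall magnification ≈ 0.42).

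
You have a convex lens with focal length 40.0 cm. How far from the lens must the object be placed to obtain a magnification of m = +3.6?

28.9 cm

m = −d_i/d_o ⇒ d_i = −m·d_o.
1/f = 1/d_o + 1/d_i = 1/d_o − 1/(m·d_o) = (1 − 1/m)/d_o, so d_o = f(1 − 1/m) = (40.00)(1 − 1/(+3.6)) = 28.9 cm.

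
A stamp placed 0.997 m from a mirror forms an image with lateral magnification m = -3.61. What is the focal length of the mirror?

f = 0.781 m (concave)

m = −d_i/d_o ⇒ d_i = −m·d_o = −(-3.61)·(0.997) = 3.599 m.
1/f = 1/d_o + 1/d_i = 1/(0.997) + 1/(3.599) = 1.281, so f = 0.781 m.
Since f is positive, the mirror is concave.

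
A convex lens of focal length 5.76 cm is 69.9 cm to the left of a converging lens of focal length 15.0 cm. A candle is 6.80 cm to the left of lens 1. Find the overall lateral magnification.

m = +4.82

Lens 1: 1/d_i1 = 1/(5.76) − 1/(6.80) = 0.02655, so d_i1 = 37.66 cm; m₁ = −d_i1/d_o1 = -5.538.
d_o2 = 69.9 − (37.66) = 32.24 cm.
Lens 2: 1/d_i2 = 1/(15.0) − 1/(32.24) = 0.03565, so d_i2 = 28.05 cm; m₂ = −d_i2/d_o2 = -0.8701.
m = m₁·m₂ = (-5.538)(-0.8701) = +4.82.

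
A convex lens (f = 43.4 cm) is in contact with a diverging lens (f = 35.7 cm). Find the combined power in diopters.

P = -0.497 D

P₁ = 1/f₁ = 1/(0.434 m) = +2.304 D; P₂ = 1/f₂ = 1/(-0.357 m) = -2.801 D.
For thin lenses in contact, P = P₁ + P₂ = (+2.304) + (-2.801) = -0.497 D.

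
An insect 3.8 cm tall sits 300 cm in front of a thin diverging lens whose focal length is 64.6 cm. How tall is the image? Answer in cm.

0.673 cm

For a diverging lens, f = -64.6 cm.
1/d_i = 1/f − 1/d_o = 1/(-64.60) − 1/(300) = -0.01881, so d_i = -53.15 cm.
m = −d_i/d_o = +0.1772.
|h_i| = |m|·h_o = 0.1772 × 3.8 = 0.673 cm. The image is virtual, upright and reduced, on the same side as the object.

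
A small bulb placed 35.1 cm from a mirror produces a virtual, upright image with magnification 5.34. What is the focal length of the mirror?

m = −d_i/d_o ⇒ d_i = −m·d_o = −(+5.34)·(35.1) = -187.4 cm.
1/f = 1/d_o + 1/d_i = 1/(35.1) + 1/(-187.4) = 0.02315, so f = 43.2 cm.
Since f is positive, the mirror is concave.

f = 43.2 cm (concave)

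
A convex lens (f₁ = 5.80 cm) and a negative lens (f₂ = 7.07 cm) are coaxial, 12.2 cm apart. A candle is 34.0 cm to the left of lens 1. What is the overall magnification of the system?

Lens 1: 1/d_i1 = 1/(5.80) − 1/(34.0) = 0.1430, so d_i1 = 6.993 cm; m₁ = −d_i1/d_o1 = -0.2057.
d_o2 = 12.2 − (6.993) = 5.207 cm.
f₂ = −7.07 cm (diverging).
Lens 2: 1/d_i2 = 1/(-7.07) − 1/(5.207) = -0.3335, so d_i2 = -2.999 cm; m₂ = −d_i2/d_o2 = +0.5759.
m = m₁·m₂ = (-0.2057)(+0.5759) = -0.118.

m = -0.118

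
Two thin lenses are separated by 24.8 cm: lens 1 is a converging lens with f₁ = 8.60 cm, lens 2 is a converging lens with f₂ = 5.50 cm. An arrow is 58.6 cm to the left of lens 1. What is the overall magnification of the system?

Lens 1: 1/d_i1 = 1/(8.60) − 1/(58.6) = 0.09921, so d_i1 = 10.08 cm; m₁ = −d_i1/d_o1 = -0.1720.
d_o2 = 24.8 − (10.08) = 14.72 cm.
Lens 2: 1/d_i2 = 1/(5.50) − 1/(14.72) = 0.1139, so d_i2 = 8.781 cm; m₂ = −d_i2/d_o2 = -0.5965.
m = m₁·m₂ = (-0.1720)(-0.5965) = +0.103.

m = +0.103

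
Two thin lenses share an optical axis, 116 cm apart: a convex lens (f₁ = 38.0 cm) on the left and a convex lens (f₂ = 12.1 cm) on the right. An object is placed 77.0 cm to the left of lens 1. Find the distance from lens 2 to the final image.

17.2 cm

Lens 1: 1/d_i1 = 1/f₁ − 1/d_o1 = 1/(38.0) − 1/(77.0) = 0.01333, so d_i1 = 75.03 cm.
The intermediate image is 75.03 cm to the right of lens 1, which is 116 − (75.03) = 40.97 cm to the left of lens 2, so d_o2 = +40.97 cm.
Lens 2: 1/d_i2 = 1/f₂ − 1/d_o2 = 1/(12.1) − 1/(40.97) = 0.05824, so d_i2 = 17.2 cm.
The final image is real, 17.2 cm to the right of lens 2 (overall magnification ≈ 0.41).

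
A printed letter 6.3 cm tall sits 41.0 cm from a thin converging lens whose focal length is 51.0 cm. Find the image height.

32.1 cm

1/d_i = 1/f − 1/d_o = 1/(51.00) − 1/(41.0) = -0.004782, so d_i = -209.1 cm.
m = −d_i/d_o = +5.100.
|h_i| = |m|·h_o = 5.100 × 6.3 = 32.1 cm. The image is virtual, upright and enlarged, on the same side as the object.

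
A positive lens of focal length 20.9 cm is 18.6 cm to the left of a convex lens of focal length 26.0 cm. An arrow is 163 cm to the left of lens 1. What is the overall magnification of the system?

m = -0.122

Lens 1: 1/d_i1 = 1/(20.9) − 1/(163) = 0.04171, so d_i1 = 23.97 cm; m₁ = −d_i1/d_o1 = -0.1471.
d_o2 = 18.6 − (23.97) = -5.370 cm (virtual object).
Lens 2: 1/d_i2 = 1/(26.0) − 1/(-5.370) = 0.2247, so d_i2 = 4.451 cm; m₂ = −d_i2/d_o2 = +0.8288.
m = m₁·m₂ = (-0.1471)(+0.8288) = -0.122.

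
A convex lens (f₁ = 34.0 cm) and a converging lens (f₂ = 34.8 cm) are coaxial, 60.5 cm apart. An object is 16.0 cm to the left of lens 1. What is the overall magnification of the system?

m = -1.18

Lens 1: 1/d_i1 = 1/(34.0) − 1/(16.0) = -0.03309, so d_i1 = -30.22 cm; m₁ = −d_i1/d_o1 = +1.889.
d_o2 = 60.5 − (-30.22) = 90.72 cm.
Lens 2: 1/d_i2 = 1/(34.8) − 1/(90.72) = 0.01771, so d_i2 = 56.46 cm; m₂ = −d_i2/d_o2 = -0.6223.
m = m₁·m₂ = (+1.889)(-0.6223) = -1.18.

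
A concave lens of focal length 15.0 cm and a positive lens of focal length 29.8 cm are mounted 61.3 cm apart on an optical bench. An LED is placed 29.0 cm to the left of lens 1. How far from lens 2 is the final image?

Lens 1 is diverging, so f₁ = −15.0 cm.
Lens 1: 1/d_i1 = 1/f₁ − 1/d_o1 = 1/(-15.0) − 1/(29.0) = -0.1011, so d_i1 = -9.886 cm.
The intermediate image is 9.886 cm to the left of lens 1 (virtual), which is 61.3 − (-9.886) = 71.19 cm to the left of lens 2, so d_o2 = +71.19 cm.
Lens 2: 1/d_i2 = 1/f₂ − 1/d_o2 = 1/(29.8) − 1/(71.19) = 0.01951, so d_i2 = 51.3 cm.
The final image is real, 51.3 cm to the right of lens 2 (overall magnification ≈ -0.25).

51.3 cm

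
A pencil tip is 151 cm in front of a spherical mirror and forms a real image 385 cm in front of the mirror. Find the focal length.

Real image ⇒ d_i = +385 cm.
1/f = 1/d_o + 1/d_i = 1/(151) + 1/(385) = 0.009220, so f = 108 cm.
Since f is positive, the spherical mirror is concave.

f = 108 cm (concave)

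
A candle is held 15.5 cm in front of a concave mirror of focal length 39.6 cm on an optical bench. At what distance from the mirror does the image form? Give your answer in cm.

25.5 cm

Mirror equation: 1/v = 1/f − 1/u = 1/(39.60) − 1/(15.5) = 0.02525 − 0.06452 = -0.03926, so v = -25.5 cm.
The image is virtual, upright and enlarged, behind the mirror.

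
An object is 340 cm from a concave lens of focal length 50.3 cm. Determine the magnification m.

m = +0.129

For a concave lens, f = -50.3 cm.
1/d_i = 1/f − 1/d_o = 1/(-50.30) − 1/(340) = -0.02282, so d_i = -43.82 cm.
m = −d_i/d_o = −(-43.82)/(340) = +0.129.
The image is virtual, upright and reduced, on the same side as the object.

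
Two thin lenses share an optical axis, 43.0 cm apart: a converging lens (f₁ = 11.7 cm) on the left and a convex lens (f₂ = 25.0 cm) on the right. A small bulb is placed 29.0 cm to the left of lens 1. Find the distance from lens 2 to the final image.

Lens 1: 1/d_i1 = 1/f₁ − 1/d_o1 = 1/(11.7) − 1/(29.0) = 0.05099, so d_i1 = 19.61 cm.
The intermediate image is 19.61 cm to the right of lens 1, which is 43.0 − (19.61) = 23.39 cm to the left of lens 2, so d_o2 = +23.39 cm.
Lens 2: 1/d_i2 = 1/f₂ − 1/d_o2 = 1/(25.0) − 1/(23.39) = -0.002753, so d_i2 = -363 cm.
The final image is virtual, 363 cm to the left of lens 2 (overall magnification ≈ -10).

363 cm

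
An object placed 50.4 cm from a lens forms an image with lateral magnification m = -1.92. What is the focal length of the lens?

m = −d_i/d_o ⇒ d_i = −m·d_o = −(-1.92)·(50.4) = 96.77 cm.
1/f = 1/d_o + 1/d_i = 1/(50.4) + 1/(96.77) = 0.03018, so f = 33.1 cm.
Since f is positive, the lens is converging.

f = 33.1 cm (converging)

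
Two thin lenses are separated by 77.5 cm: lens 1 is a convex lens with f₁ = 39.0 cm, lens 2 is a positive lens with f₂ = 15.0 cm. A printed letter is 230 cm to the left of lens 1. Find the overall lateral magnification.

Lens 1: 1/d_i1 = 1/(39.0) − 1/(230) = 0.02129, so d_i1 = 46.96 cm; m₁ = −d_i1/d_o1 = -0.2042.
d_o2 = 77.5 − (46.96) = 30.54 cm.
Lens 2: 1/d_i2 = 1/(15.0) − 1/(30.54) = 0.03392, so d_i2 = 29.48 cm; m₂ = −d_i2/d_o2 = -0.9653.
m = m₁·m₂ = (-0.2042)(-0.9653) = +0.197.

m = +0.197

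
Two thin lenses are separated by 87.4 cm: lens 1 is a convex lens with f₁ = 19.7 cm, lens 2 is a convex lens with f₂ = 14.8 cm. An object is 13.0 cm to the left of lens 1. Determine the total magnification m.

Lens 1: 1/d_i1 = 1/(19.7) − 1/(13.0) = -0.02616, so d_i1 = -38.22 cm; m₁ = −d_i1/d_o1 = +2.940.
d_o2 = 87.4 − (-38.22) = 125.6 cm.
Lens 2: 1/d_i2 = 1/(14.8) − 1/(125.6) = 0.05961, so d_i2 = 16.78 cm; m₂ = −d_i2/d_o2 = -0.1336.
m = m₁·m₂ = (+2.940)(-0.1336) = -0.393.

m = -0.393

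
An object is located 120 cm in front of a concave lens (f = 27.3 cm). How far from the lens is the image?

For a concave lens, f = -27.3 cm.
Lens equation: 1/d_i = 1/f − 1/d_o = 1/(-27.30) − 1/(120) = -0.03663 − 0.008333 = -0.04496, so d_i = -22.2 cm.
The image is virtual, upright and reduced, on the same side as the object.

22.2 cm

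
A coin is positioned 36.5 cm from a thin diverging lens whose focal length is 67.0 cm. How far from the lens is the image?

23.6 cm

For a diverging lens, f = -67.0 cm.
Lens equation: 1/q = 1/f − 1/p = 1/(-67.00) − 1/(36.5) = -0.01493 − 0.02740 = -0.04232, so q = -23.6 cm.
The image is virtual, upright and reduced, on the same side as the object.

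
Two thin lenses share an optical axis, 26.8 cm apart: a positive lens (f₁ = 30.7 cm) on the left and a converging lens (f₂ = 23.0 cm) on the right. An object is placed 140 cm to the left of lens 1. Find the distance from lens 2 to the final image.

Lens 1: 1/d_i1 = 1/f₁ − 1/d_o1 = 1/(30.7) − 1/(140) = 0.02543, so d_i1 = 39.32 cm.
The intermediate image is 39.32 cm to the right of lens 1, which lies 12.52 cm to the right of lens 2 — a virtual object — so d_o2 = −12.52 cm.
Lens 2: 1/d_i2 = 1/f₂ − 1/d_o2 = 1/(23.0) − 1/(-12.52) = 0.1234, so d_i2 = 8.11 cm.
The final image is real, 8.11 cm to the right of lens 2 (overall magnification ≈ -0.18).

8.11 cm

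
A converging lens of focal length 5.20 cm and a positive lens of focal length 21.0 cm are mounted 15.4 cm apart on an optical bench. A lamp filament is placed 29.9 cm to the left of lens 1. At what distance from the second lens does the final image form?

16.1 cm

Lens 1: 1/d_i1 = 1/f₁ − 1/d_o1 = 1/(5.20) − 1/(29.9) = 0.1589, so d_i1 = 6.295 cm.
The intermediate image is 6.295 cm to the right of lens 1, which is 15.4 − (6.295) = 9.105 cm to the left of lens 2, so d_o2 = +9.105 cm.
Lens 2: 1/d_i2 = 1/f₂ − 1/d_o2 = 1/(21.0) − 1/(9.105) = -0.06221, so d_i2 = -16.1 cm.
The final image is virtual, 16.1 cm to the left of lens 2 (overall magnification ≈ -0.37).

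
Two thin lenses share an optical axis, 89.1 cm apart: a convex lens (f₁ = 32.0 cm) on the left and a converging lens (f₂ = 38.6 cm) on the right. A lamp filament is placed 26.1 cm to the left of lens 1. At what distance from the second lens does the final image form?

46.4 cm

Lens 1: 1/d_i1 = 1/f₁ − 1/d_o1 = 1/(32.0) − 1/(26.1) = -0.007064, so d_i1 = -141.6 cm.
The intermediate image is 141.6 cm to the left of lens 1 (virtual), which is 89.1 − (-141.6) = 230.7 cm to the left of lens 2, so d_o2 = +230.7 cm.
Lens 2: 1/d_i2 = 1/f₂ − 1/d_o2 = 1/(38.6) − 1/(230.7) = 0.02157, so d_i2 = 46.4 cm.
The final image is real, 46.4 cm to the right of lens 2 (overall magnification ≈ -1.1).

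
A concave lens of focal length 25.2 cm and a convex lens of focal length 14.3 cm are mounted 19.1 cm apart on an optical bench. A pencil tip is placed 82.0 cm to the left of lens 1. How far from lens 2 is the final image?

Lens 1 is diverging, so f₁ = −25.2 cm.
Lens 1: 1/d_i1 = 1/f₁ − 1/d_o1 = 1/(-25.2) − 1/(82.0) = -0.05188, so d_i1 = -19.28 cm.
The intermediate image is 19.28 cm to the left of lens 1 (virtual), which is 19.1 − (-19.28) = 38.38 cm to the left of lens 2, so d_o2 = +38.38 cm.
Lens 2: 1/d_i2 = 1/f₂ − 1/d_o2 = 1/(14.3) − 1/(38.38) = 0.04387, so d_i2 = 22.8 cm.
The final image is real, 22.8 cm to the right of lens 2 (overall magnification ≈ -0.14).

22.8 cm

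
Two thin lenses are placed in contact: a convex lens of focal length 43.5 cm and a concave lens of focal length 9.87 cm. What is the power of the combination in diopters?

P₁ = 1/f₁ = 1/(0.435 m) = +2.299 D; P₂ = 1/f₂ = 1/(-0.0987 m) = -10.13 D.
For thin lenses in contact, P = P₁ + P₂ = (+2.299) + (-10.13) = -7.83 D.

P = -7.83 D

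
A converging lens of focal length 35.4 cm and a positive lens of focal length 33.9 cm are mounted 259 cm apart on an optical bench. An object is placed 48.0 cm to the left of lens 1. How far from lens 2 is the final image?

Lens 1: 1/d_i1 = 1/f₁ − 1/d_o1 = 1/(35.4) − 1/(48.0) = 0.007415, so d_i1 = 134.9 cm.
The intermediate image is 134.9 cm to the right of lens 1, which is 259 − (134.9) = 124.1 cm to the left of lens 2, so d_o2 = +124.1 cm.
Lens 2: 1/d_i2 = 1/f₂ − 1/d_o2 = 1/(33.9) − 1/(124.1) = 0.02144, so d_i2 = 46.6 cm.
The final image is real, 46.6 cm to the right of lens 2 (overall magnification ≈ 1.1).

46.6 cm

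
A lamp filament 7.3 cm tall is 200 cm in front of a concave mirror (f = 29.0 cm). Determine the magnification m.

m = -0.170

1/d_i = 1/f − 1/d_o = 1/(29.00) − 1/(200) = 0.02948, so d_i = 33.92 cm.
m = −d_i/d_o = −(33.92)/(200) = -0.170.
The image is real, inverted and reduced, in front of the mirror.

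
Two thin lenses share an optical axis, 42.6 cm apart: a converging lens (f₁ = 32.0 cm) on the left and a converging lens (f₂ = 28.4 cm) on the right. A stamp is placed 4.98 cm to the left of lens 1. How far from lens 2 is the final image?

68.5 cm

Lens 1: 1/d_i1 = 1/f₁ − 1/d_o1 = 1/(32.0) − 1/(4.98) = -0.1696, so d_i1 = -5.898 cm.
The intermediate image is 5.898 cm to the left of lens 1 (virtual), which is 42.6 − (-5.898) = 48.50 cm to the left of lens 2, so d_o2 = +48.50 cm.
Lens 2: 1/d_i2 = 1/f₂ − 1/d_o2 = 1/(28.4) − 1/(48.50) = 0.01459, so d_i2 = 68.5 cm.
The final image is real, 68.5 cm to the right of lens 2 (overall magnification ≈ -1.7).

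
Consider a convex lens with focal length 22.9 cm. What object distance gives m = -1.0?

m = −d_i/d_o ⇒ d_i = −m·d_o.
1/f = 1/d_o + 1/d_i = 1/d_o − 1/(m·d_o) = (1 − 1/m)/d_o, so d_o = f(1 − 1/m) = (22.90)(1 − 1/(-1.0)) = 45.8 cm.

45.8 cm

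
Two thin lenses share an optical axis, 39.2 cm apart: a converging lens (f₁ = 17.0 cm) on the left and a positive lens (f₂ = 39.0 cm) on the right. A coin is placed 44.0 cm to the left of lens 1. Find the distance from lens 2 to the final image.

Lens 1: 1/d_i1 = 1/f₁ − 1/d_o1 = 1/(17.0) − 1/(44.0) = 0.03610, so d_i1 = 27.70 cm.
The intermediate image is 27.70 cm to the right of lens 1, which is 39.2 − (27.70) = 11.50 cm to the left of lens 2, so d_o2 = +11.50 cm.
Lens 2: 1/d_i2 = 1/f₂ − 1/d_o2 = 1/(39.0) − 1/(11.50) = -0.06132, so d_i2 = -16.3 cm.
The final image is virtual, 16.3 cm to the left of lens 2 (overall magnification ≈ -0.89).

16.3 cm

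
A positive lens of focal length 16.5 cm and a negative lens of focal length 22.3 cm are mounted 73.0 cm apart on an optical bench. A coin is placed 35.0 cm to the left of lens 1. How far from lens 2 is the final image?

14.5 cm

Lens 1: 1/d_i1 = 1/f₁ − 1/d_o1 = 1/(16.5) − 1/(35.0) = 0.03203, so d_i1 = 31.22 cm.
The intermediate image is 31.22 cm to the right of lens 1, which is 73.0 − (31.22) = 41.78 cm to the left of lens 2, so d_o2 = +41.78 cm.
Lens 2 is diverging, so f₂ = −22.3 cm.
Lens 2: 1/d_i2 = 1/f₂ − 1/d_o2 = 1/(-22.3) − 1/(41.78) = -0.06878, so d_i2 = -14.5 cm.
The final image is virtual, 14.5 cm to the left of lens 2 (overall magnification ≈ -0.31).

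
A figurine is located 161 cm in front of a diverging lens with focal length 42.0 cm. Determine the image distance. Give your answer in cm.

33.3 cm

For a diverging lens, f = -42.0 cm.
Thin-lens equation: 1/s_i = 1/f − 1/s_o = 1/(-42.00) − 1/(161) = -0.02381 − 0.006211 = -0.03002, so s_i = -33.3 cm.
The image is virtual, upright and reduced, on the same side as the object.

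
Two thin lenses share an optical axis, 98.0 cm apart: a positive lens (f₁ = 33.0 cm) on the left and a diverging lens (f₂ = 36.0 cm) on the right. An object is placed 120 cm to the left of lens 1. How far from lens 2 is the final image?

Lens 1: 1/d_i1 = 1/f₁ − 1/d_o1 = 1/(33.0) − 1/(120) = 0.02197, so d_i1 = 45.52 cm.
The intermediate image is 45.52 cm to the right of lens 1, which is 98.0 − (45.52) = 52.48 cm to the left of lens 2, so d_o2 = +52.48 cm.
Lens 2 is diverging, so f₂ = −36.0 cm.
Lens 2: 1/d_i2 = 1/f₂ − 1/d_o2 = 1/(-36.0) − 1/(52.48) = -0.04683, so d_i2 = -21.4 cm.
The final image is virtual, 21.4 cm to the left of lens 2 (overall magnification ≈ -0.15).

21.4 cm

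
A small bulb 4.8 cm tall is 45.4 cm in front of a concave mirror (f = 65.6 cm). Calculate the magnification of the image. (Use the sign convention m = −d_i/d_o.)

m = +3.25

1/d_i = 1/f − 1/d_o = 1/(65.60) − 1/(45.4) = -0.006783, so d_i = -147.4 cm.
m = −d_i/d_o = −(-147.4)/(45.4) = +3.25.
The image is virtual, upright and enlarged, behind the mirror.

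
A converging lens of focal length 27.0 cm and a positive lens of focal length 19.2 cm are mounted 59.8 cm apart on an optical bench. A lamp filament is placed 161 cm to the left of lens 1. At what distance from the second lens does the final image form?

64.4 cm

Lens 1: 1/d_i1 = 1/f₁ − 1/d_o1 = 1/(27.0) − 1/(161) = 0.03083, so d_i1 = 32.44 cm.
The intermediate image is 32.44 cm to the right of lens 1, which is 59.8 − (32.44) = 27.36 cm to the left of lens 2, so d_o2 = +27.36 cm.
Lens 2: 1/d_i2 = 1/f₂ − 1/d_o2 = 1/(19.2) − 1/(27.36) = 0.01553, so d_i2 = 64.4 cm.
The final image is real, 64.4 cm to the right of lens 2 (overall magnification ≈ 0.47).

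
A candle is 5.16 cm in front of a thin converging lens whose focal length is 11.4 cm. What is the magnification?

m = +1.83

1/d_i = 1/f − 1/d_o = 1/(11.40) − 1/(5.16) = -0.1061, so d_i = -9.427 cm.
m = −d_i/d_o = −(-9.427)/(5.16) = +1.83.
The image is virtual, upright and enlarged, on the same side as the object.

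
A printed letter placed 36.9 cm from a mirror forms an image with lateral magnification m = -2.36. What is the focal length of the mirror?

f = 25.9 cm (concave)

m = −d_i/d_o ⇒ d_i = −m·d_o = −(-2.36)·(36.9) = 87.08 cm.
1/f = 1/d_o + 1/d_i = 1/(36.9) + 1/(87.08) = 0.03858, so f = 25.9 cm.
Since f is positive, the mirror is concave.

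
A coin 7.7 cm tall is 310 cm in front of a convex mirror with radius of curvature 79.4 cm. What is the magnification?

m = +0.114

f = R/2 = 79.4/2 = 39.70 cm; for a convex mirror, f = -39.70 cm.
1/d_i = 1/f − 1/d_o = 1/(-39.70) − 1/(310) = -0.02841, so d_i = -35.19 cm.
m = −d_i/d_o = −(-35.19)/(310) = +0.114.
The image is virtual, upright and reduced, behind the mirror.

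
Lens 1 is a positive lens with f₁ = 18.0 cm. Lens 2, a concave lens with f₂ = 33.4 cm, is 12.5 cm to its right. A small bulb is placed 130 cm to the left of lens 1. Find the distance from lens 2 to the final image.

11.2 cm

Lens 1: 1/d_i1 = 1/f₁ − 1/d_o1 = 1/(18.0) − 1/(130) = 0.04786, so d_i1 = 20.89 cm.
The intermediate image is 20.89 cm to the right of lens 1, which lies 8.390 cm to the right of lens 2 — a virtual object — so d_o2 = −8.390 cm.
Lens 2 is diverging, so f₂ = −33.4 cm.
Lens 2: 1/d_i2 = 1/f₂ − 1/d_o2 = 1/(-33.4) − 1/(-8.390) = 0.08925, so d_i2 = 11.2 cm.
The final image is real, 11.2 cm to the right of lens 2 (overall magnification ≈ -0.21).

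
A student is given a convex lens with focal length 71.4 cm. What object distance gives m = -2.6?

m = −d_i/d_o ⇒ d_i = −m·d_o.
1/f = 1/d_o + 1/d_i = 1/d_o − 1/(m·d_o) = (1 − 1/m)/d_o, so d_o = f(1 − 1/m) = (71.40)(1 − 1/(-2.6)) = 98.9 cm.

98.9 cm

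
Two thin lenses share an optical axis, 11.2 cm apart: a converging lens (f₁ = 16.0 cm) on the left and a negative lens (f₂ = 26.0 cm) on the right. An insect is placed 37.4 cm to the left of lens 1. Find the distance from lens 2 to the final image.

Lens 1: 1/d_i1 = 1/f₁ − 1/d_o1 = 1/(16.0) − 1/(37.4) = 0.03576, so d_i1 = 27.96 cm.
The intermediate image is 27.96 cm to the right of lens 1, which lies 16.76 cm to the right of lens 2 — a virtual object — so d_o2 = −16.76 cm.
Lens 2 is diverging, so f₂ = −26.0 cm.
Lens 2: 1/d_i2 = 1/f₂ − 1/d_o2 = 1/(-26.0) − 1/(-16.76) = 0.02120, so d_i2 = 47.2 cm.
The final image is real, 47.2 cm to the right of lens 2 (overall magnification ≈ -2.1).

47.2 cm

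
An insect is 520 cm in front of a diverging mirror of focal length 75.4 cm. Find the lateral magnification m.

m = +0.127

For a diverging mirror, f = -75.4 cm.
1/d_i = 1/f − 1/d_o = 1/(-75.40) − 1/(520) = -0.01519, so d_i = -65.85 cm.
m = −d_i/d_o = −(-65.85)/(520) = +0.127.
The image is virtual, upright and reduced, behind the mirror.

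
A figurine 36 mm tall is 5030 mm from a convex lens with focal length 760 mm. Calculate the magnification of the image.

m = -0.178

1/d_i = 1/f − 1/d_o = 1/(760.0) − 1/(5030) = 0.001117, so d_i = 895.3 mm.
m = −d_i/d_o = −(895.3)/(5030) = -0.178.
The image is real, inverted and reduced, on the far side of the lens.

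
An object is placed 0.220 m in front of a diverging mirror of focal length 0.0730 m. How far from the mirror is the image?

For a diverging mirror, f = -0.0730 m.
Mirror equation: 1/s_i = 1/f − 1/s_o = 1/(-0.07300) − 1/(0.220) = -13.70 − 4.545 = -18.24, so s_i = -0.0548 m.
The image is virtual, upright and reduced, behind the mirror.

0.0548 m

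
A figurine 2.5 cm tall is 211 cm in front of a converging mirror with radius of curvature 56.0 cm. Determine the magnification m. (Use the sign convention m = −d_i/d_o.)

m = -0.153

f = R/2 = 56.0/2 = 28.00 cm.
1/d_i = 1/f − 1/d_o = 1/(28.00) − 1/(211) = 0.03097, so d_i = 32.28 cm.
m = −d_i/d_o = −(32.28)/(211) = -0.153.
The image is real, inverted and reduced, in front of the mirror.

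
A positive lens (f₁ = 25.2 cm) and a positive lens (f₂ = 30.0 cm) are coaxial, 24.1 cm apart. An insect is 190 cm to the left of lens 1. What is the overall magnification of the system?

Lens 1: 1/d_i1 = 1/(25.2) − 1/(190) = 0.03442, so d_i1 = 29.05 cm; m₁ = −d_i1/d_o1 = -0.1529.
d_o2 = 24.1 − (29.05) = -4.950 cm (virtual object).
Lens 2: 1/d_i2 = 1/(30.0) − 1/(-4.950) = 0.2354, so d_i2 = 4.249 cm; m₂ = −d_i2/d_o2 = +0.8584.
m = m₁·m₂ = (-0.1529)(+0.8584) = -0.131.

m = -0.131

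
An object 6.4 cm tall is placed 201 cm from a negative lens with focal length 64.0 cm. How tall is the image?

For a negative lens, f = -64.0 cm.
1/d_i = 1/f − 1/d_o = 1/(-64.00) − 1/(201) = -0.02060, so d_i = -48.54 cm.
m = −d_i/d_o = +0.2415.
|h_i| = |m|·h_o = 0.2415 × 6.4 = 1.55 cm. The image is virtual, upright and reduced, on the same side as the object.

1.55 cm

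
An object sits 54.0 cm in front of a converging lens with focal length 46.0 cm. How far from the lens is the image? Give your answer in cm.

310 cm

Lens equation: 1/d_i = 1/f − 1/d_o = 1/(46.00) − 1/(54.0) = 0.02174 − 0.01852 = 0.003221, so d_i = 310 cm.
The image is real, inverted and enlarged, on the far side of the lens.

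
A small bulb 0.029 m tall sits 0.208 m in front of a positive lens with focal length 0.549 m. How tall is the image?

1/d_i = 1/f − 1/d_o = 1/(0.5490) − 1/(0.208) = -2.986, so d_i = -0.3349 m.
m = −d_i/d_o = +1.610.
|h_i| = |m|·h_o = 1.610 × 0.029 = 0.0467 m. The image is virtual, upright and enlarged, on the same side as the object.

0.0467 m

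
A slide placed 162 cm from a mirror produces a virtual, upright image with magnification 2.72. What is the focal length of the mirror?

f = 256 cm (concave)

m = −d_i/d_o ⇒ d_i = −m·d_o = −(+2.72)·(162) = -440.6 cm.
1/f = 1/d_o + 1/d_i = 1/(162) + 1/(-440.6) = 0.003903, so f = 256 cm.
Since f is positive, the mirror is concave.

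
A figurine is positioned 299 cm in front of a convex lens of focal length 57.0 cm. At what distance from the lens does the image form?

70.4 cm

Thin-lens equation: 1/s_i = 1/f − 1/s_o = 1/(57.00) − 1/(299) = 0.01754 − 0.003344 = 0.01420, so s_i = 70.4 cm.
The image is real, inverted and reduced, on the far side of the lens.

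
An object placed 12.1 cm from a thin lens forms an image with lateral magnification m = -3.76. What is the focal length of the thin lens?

f = 9.56 cm (converging)

m = −d_i/d_o ⇒ d_i = −m·d_o = −(-3.76)·(12.1) = 45.50 cm.
1/f = 1/d_o + 1/d_i = 1/(12.1) + 1/(45.50) = 0.1046, so f = 9.56 cm.
Since f is positive, the thin lens is converging.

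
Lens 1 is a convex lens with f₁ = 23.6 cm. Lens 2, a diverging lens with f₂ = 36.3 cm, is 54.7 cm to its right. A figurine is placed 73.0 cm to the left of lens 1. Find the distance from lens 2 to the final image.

Lens 1: 1/d_i1 = 1/f₁ − 1/d_o1 = 1/(23.6) − 1/(73.0) = 0.02867, so d_i1 = 34.87 cm.
The intermediate image is 34.87 cm to the right of lens 1, which is 54.7 − (34.87) = 19.83 cm to the left of lens 2, so d_o2 = +19.83 cm.
Lens 2 is diverging, so f₂ = −36.3 cm.
Lens 2: 1/d_i2 = 1/f₂ − 1/d_o2 = 1/(-36.3) − 1/(19.83) = -0.07798, so d_i2 = -12.8 cm.
The final image is virtual, 12.8 cm to the left of lens 2 (overall magnification ≈ -0.31).

12.8 cm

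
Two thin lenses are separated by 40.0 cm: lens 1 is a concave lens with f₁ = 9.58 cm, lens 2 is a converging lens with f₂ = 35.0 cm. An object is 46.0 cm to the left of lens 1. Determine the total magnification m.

m = -0.467

f₁ = −9.58 cm (diverging).
Lens 1: 1/d_i1 = 1/(-9.58) − 1/(46.0) = -0.1261, so d_i1 = -7.929 cm; m₁ = −d_i1/d_o1 = +0.1724.
d_o2 = 40.0 − (-7.929) = 47.93 cm.
Lens 2: 1/d_i2 = 1/(35.0) − 1/(47.93) = 0.007708, so d_i2 = 129.7 cm; m₂ = −d_i2/d_o2 = -2.707.
m = m₁·m₂ = (+0.1724)(-2.707) = -0.467.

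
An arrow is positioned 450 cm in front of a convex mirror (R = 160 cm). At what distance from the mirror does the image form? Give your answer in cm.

67.9 cm

f = R/2 = 160/2 = 80.00 cm; for a convex mirror, f = -80.00 cm.
Mirror equation: 1/d_i = 1/f − 1/d_o = 1/(-80.00) − 1/(450) = -0.01250 − 0.002222 = -0.01472, so d_i = -67.9 cm.
The image is virtual, upright and reduced, behind the mirror.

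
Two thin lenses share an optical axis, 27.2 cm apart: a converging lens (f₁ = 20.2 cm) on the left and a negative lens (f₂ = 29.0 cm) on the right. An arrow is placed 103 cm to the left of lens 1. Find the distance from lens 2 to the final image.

1.93 cm

Lens 1: 1/d_i1 = 1/f₁ − 1/d_o1 = 1/(20.2) − 1/(103) = 0.03980, so d_i1 = 25.13 cm.
The intermediate image is 25.13 cm to the right of lens 1, which is 27.2 − (25.13) = 2.070 cm to the left of lens 2, so d_o2 = +2.070 cm.
Lens 2 is diverging, so f₂ = −29.0 cm.
Lens 2: 1/d_i2 = 1/f₂ − 1/d_o2 = 1/(-29.0) − 1/(2.070) = -0.5176, so d_i2 = -1.93 cm.
The final image is virtual, 1.93 cm to the left of lens 2 (overall magnification ≈ -0.23).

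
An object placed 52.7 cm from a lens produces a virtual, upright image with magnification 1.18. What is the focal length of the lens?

f = 345 cm (converging)

m = −d_i/d_o ⇒ d_i = −m·d_o = −(+1.18)·(52.7) = -62.19 cm.
1/f = 1/d_o + 1/d_i = 1/(52.7) + 1/(-62.19) = 0.002896, so f = 345 cm.
Since f is positive, the lens is converging.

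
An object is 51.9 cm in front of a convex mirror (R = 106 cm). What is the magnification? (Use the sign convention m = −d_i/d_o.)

m = +0.505

f = R/2 = 106/2 = 53.00 cm; for a convex mirror, f = -53.00 cm.
1/d_i = 1/f − 1/d_o = 1/(-53.00) − 1/(51.9) = -0.03814, so d_i = -26.22 cm.
m = −d_i/d_o = −(-26.22)/(51.9) = +0.505.
The image is virtual, upright and reduced, behind the mirror.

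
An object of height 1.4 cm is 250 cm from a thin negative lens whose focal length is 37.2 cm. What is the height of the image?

0.181 cm

For a negative lens, f = -37.2 cm.
1/d_i = 1/f − 1/d_o = 1/(-37.20) − 1/(250) = -0.03088, so d_i = -32.38 cm.
m = −d_i/d_o = +0.1295.
|h_i| = |m|·h_o = 0.1295 × 1.4 = 0.181 cm. The image is virtual, upright and reduced, on the same side as the object.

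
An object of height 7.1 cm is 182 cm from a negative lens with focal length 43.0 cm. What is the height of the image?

1.36 cm

For a negative lens, f = -43.0 cm.
1/d_i = 1/f − 1/d_o = 1/(-43.00) − 1/(182) = -0.02875, so d_i = -34.78 cm.
m = −d_i/d_o = +0.1911.
|h_i| = |m|·h_o = 0.1911 × 7.1 = 1.36 cm. The image is virtual, upright and reduced, on the same side as the object.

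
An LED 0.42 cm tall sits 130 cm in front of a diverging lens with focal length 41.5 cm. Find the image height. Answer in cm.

0.102 cm

For a diverging lens, f = -41.5 cm.
1/d_i = 1/f − 1/d_o = 1/(-41.50) − 1/(130) = -0.03179, so d_i = -31.46 cm.
m = −d_i/d_o = +0.2420.
|h_i| = |m|·h_o = 0.2420 × 0.42 = 0.102 cm. The image is virtual, upright and reduced, on the same side as the object.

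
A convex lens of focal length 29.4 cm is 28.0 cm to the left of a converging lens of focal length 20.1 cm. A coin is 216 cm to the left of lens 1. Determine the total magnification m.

Lens 1: 1/d_i1 = 1/(29.4) − 1/(216) = 0.02938, so d_i1 = 34.03 cm; m₁ = −d_i1/d_o1 = -0.1575.
d_o2 = 28.0 − (34.03) = -6.030 cm (virtual object).
Lens 2: 1/d_i2 = 1/(20.1) − 1/(-6.030) = 0.2156, so d_i2 = 4.638 cm; m₂ = −d_i2/d_o2 = +0.7692.
m = m₁·m₂ = (-0.1575)(+0.7692) = -0.121.

m = -0.121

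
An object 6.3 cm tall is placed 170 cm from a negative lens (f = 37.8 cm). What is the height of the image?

For a negative lens, f = -37.8 cm.
1/d_i = 1/f − 1/d_o = 1/(-37.80) − 1/(170) = -0.03234, so d_i = -30.92 cm.
m = −d_i/d_o = +0.1819.
|h_i| = |m|·h_o = 0.1819 × 6.3 = 1.15 cm. The image is virtual, upright and reduced, on the same side as the object.

1.15 cm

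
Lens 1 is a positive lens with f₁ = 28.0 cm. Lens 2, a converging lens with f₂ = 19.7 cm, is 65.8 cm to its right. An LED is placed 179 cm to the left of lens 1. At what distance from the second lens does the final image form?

49.8 cm

Lens 1: 1/d_i1 = 1/f₁ − 1/d_o1 = 1/(28.0) − 1/(179) = 0.03013, so d_i1 = 33.19 cm.
The intermediate image is 33.19 cm to the right of lens 1, which is 65.8 − (33.19) = 32.61 cm to the left of lens 2, so d_o2 = +32.61 cm.
Lens 2: 1/d_i2 = 1/f₂ − 1/d_o2 = 1/(19.7) − 1/(32.61) = 0.02010, so d_i2 = 49.8 cm.
The final image is real, 49.8 cm to the right of lens 2 (overall magnification ≈ 0.28).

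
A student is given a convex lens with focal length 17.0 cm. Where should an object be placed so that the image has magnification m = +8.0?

m = −d_i/d_o ⇒ d_i = −m·d_o.
1/f = 1/d_o + 1/d_i = 1/d_o − 1/(m·d_o) = (1 − 1/m)/d_o, so d_o = f(1 − 1/m) = (17.00)(1 − 1/(+8.0)) = 14.9 cm.

14.9 cm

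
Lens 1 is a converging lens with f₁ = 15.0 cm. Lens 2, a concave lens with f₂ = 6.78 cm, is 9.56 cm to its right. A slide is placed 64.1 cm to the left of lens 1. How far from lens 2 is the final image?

21.0 cm

Lens 1: 1/d_i1 = 1/f₁ − 1/d_o1 = 1/(15.0) − 1/(64.1) = 0.05107, so d_i1 = 19.58 cm.
The intermediate image is 19.58 cm to the right of lens 1, which lies 10.02 cm to the right of lens 2 — a virtual object — so d_o2 = −10.02 cm.
Lens 2 is diverging, so f₂ = −6.78 cm.
Lens 2: 1/d_i2 = 1/f₂ − 1/d_o2 = 1/(-6.78) − 1/(-10.02) = -0.04769, so d_i2 = -21.0 cm.
The final image is virtual, 21.0 cm to the left of lens 2 (overall magnification ≈ 0.64).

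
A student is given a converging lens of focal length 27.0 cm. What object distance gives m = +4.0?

m = −d_i/d_o ⇒ d_i = −m·d_o.
1/f = 1/d_o + 1/d_i = 1/d_o − 1/(m·d_o) = (1 − 1/m)/d_o, so d_o = f(1 − 1/m) = (27.00)(1 − 1/(+4.0)) = 20.2 cm.

20.2 cm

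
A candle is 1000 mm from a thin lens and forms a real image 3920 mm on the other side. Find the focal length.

f = 797 mm (converging)

Real image ⇒ d_i = +3920 mm.
1/f = 1/d_o + 1/d_i = 1/(1000) + 1/(3920) = 0.001255, so f = 797 mm.
Since f is positive, the thin lens is converging.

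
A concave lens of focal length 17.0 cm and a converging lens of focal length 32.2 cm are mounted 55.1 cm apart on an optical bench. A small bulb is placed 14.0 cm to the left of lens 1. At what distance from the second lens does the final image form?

66.1 cm

Lens 1 is diverging, so f₁ = −17.0 cm.
Lens 1: 1/d_i1 = 1/f₁ − 1/d_o1 = 1/(-17.0) − 1/(14.0) = -0.1303, so d_i1 = -7.677 cm.
The intermediate image is 7.677 cm to the left of lens 1 (virtual), which is 55.1 − (-7.677) = 62.78 cm to the left of lens 2, so d_o2 = +62.78 cm.
Lens 2: 1/d_i2 = 1/f₂ − 1/d_o2 = 1/(32.2) − 1/(62.78) = 0.01513, so d_i2 = 66.1 cm.
The final image is real, 66.1 cm to the right of lens 2 (overall magnification ≈ -0.58).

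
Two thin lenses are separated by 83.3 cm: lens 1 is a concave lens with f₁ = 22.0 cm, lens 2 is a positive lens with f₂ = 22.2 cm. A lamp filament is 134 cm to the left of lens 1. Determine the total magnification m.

f₁ = −22.0 cm (diverging).
Lens 1: 1/d_i1 = 1/(-22.0) − 1/(134) = -0.05292, so d_i1 = -18.90 cm; m₁ = −d_i1/d_o1 = +0.1410.
d_o2 = 83.3 − (-18.90) = 102.2 cm.
Lens 2: 1/d_i2 = 1/(22.2) − 1/(102.2) = 0.03526, so d_i2 = 28.36 cm; m₂ = −d_i2/d_o2 = -0.2775.
m = m₁·m₂ = (+0.1410)(-0.2775) = -0.0391.

m = -0.0391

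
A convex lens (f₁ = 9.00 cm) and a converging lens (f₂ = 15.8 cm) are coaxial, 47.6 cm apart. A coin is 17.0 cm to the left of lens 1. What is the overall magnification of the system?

m = +1.40

Lens 1: 1/d_i1 = 1/(9.00) − 1/(17.0) = 0.05229, so d_i1 = 19.12 cm; m₁ = −d_i1/d_o1 = -1.125.
d_o2 = 47.6 − (19.12) = 28.48 cm.
Lens 2: 1/d_i2 = 1/(15.8) − 1/(28.48) = 0.02818, so d_i2 = 35.49 cm; m₂ = −d_i2/d_o2 = -1.246.
m = m₁·m₂ = (-1.125)(-1.246) = +1.40.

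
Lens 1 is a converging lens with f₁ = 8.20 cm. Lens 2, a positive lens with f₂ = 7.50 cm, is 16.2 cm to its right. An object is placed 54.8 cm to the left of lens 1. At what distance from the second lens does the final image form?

52.2 cm

Lens 1: 1/d_i1 = 1/f₁ − 1/d_o1 = 1/(8.20) − 1/(54.8) = 0.1037, so d_i1 = 9.643 cm.
The intermediate image is 9.643 cm to the right of lens 1, which is 16.2 − (9.643) = 6.557 cm to the left of lens 2, so d_o2 = +6.557 cm.
Lens 2: 1/d_i2 = 1/f₂ − 1/d_o2 = 1/(7.50) − 1/(6.557) = -0.01918, so d_i2 = -52.2 cm.
The final image is virtual, 52.2 cm to the left of lens 2 (overall magnification ≈ -1.4).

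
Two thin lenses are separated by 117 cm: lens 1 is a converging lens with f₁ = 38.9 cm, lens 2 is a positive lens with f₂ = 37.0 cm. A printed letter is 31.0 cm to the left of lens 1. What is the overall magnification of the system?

m = -0.783

Lens 1: 1/d_i1 = 1/(38.9) − 1/(31.0) = -0.006551, so d_i1 = -152.6 cm; m₁ = −d_i1/d_o1 = +4.923.
d_o2 = 117 − (-152.6) = 269.6 cm.
Lens 2: 1/d_i2 = 1/(37.0) − 1/(269.6) = 0.02332, so d_i2 = 42.89 cm; m₂ = −d_i2/d_o2 = -0.1591.
m = m₁·m₂ = (+4.923)(-0.1591) = -0.783.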